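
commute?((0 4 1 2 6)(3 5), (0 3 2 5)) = no:(0 4 1 2 6)(3 5) * (0 3 2 5) = (0 4 1 5 2 6 3), (0 3 2 5) * (0 4 1 2 6)(3 5) = (0 5 4 1 2 3 6)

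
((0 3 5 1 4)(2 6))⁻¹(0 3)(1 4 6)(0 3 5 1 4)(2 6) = (0 2 4)(3 5)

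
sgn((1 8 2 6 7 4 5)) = 1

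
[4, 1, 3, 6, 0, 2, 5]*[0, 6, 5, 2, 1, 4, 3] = [1, 6, 2, 3, 0, 5, 4]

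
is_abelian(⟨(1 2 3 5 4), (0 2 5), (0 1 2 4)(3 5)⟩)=no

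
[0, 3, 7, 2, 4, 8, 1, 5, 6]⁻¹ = [0, 6, 3, 1, 4, 7, 8, 2, 5]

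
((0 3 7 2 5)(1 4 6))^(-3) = (0 7 5 3 2)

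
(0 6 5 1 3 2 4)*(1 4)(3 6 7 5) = (0 7 5 4)(1 6 3 2)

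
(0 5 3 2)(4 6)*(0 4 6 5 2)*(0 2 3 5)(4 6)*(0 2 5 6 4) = (0 3 5 6)(2 4)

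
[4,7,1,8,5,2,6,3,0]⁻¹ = [8,2,5,7,0,4,6,1,3]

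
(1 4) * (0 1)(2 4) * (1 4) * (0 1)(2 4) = (0 2)(1 4)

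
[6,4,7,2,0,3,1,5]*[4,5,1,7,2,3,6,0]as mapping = [0→6,1→2,2→0,3→1,4→4,5→7,6→5,7→3]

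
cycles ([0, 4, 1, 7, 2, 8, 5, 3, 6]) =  (1 4 2) (3 7) (5 8 6) 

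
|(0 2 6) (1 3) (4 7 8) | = 6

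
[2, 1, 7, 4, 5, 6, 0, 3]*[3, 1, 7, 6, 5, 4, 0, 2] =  [7, 1, 2, 5, 4, 0, 3, 6]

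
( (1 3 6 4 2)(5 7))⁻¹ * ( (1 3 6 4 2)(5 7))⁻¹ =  (1 4 3 2 6)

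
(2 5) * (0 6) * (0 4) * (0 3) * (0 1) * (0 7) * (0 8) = (0 6 4 3 1 7 8)(2 5)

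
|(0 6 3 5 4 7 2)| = 7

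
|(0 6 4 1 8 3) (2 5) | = 6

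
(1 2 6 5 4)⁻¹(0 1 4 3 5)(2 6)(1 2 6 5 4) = (0 2 1 3 4)(5 6)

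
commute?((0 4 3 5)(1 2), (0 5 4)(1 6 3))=no:(0 4 3 5)(1 2)*(0 5 4)(1 6 3)=(1 2 6 3 4), (0 5 4)(1 6 3)*(0 4 3 5)(1 2)=(1 6 5 3 2)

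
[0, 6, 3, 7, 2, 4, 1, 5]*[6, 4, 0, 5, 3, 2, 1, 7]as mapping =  [0→6, 1→1, 2→5, 3→7, 4→0, 5→3, 6→4, 7→2]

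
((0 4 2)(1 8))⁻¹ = (0 2 4)(1 8)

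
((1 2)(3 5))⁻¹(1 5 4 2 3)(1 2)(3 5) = (1 5 2 3 4)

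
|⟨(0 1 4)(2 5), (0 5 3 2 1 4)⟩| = 720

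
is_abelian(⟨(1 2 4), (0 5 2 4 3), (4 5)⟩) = no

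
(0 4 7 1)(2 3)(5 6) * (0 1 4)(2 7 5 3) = (3 7 4 5 6)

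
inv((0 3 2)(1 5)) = (0 2 3)(1 5)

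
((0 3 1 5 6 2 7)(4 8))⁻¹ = (0 7 2 6 5 1 3)(4 8)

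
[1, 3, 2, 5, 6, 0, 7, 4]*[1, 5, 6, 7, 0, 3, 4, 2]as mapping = [0→5, 1→7, 2→6, 3→3, 4→4, 5→1, 6→2, 7→0]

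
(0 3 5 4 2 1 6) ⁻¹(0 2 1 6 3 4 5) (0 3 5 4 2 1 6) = (0 5 2 4 3 1 6) 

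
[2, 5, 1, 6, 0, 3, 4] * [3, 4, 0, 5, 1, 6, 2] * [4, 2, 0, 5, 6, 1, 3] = [4, 3, 6, 0, 5, 1, 2]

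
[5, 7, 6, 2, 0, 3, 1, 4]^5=[1, 3, 0, 4, 6, 7, 5, 2]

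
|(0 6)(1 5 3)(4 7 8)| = 6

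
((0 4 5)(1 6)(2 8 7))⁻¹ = (0 5 4)(1 6)(2 7 8)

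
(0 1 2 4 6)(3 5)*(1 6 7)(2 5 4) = (0 6)(1 5 3 4 7)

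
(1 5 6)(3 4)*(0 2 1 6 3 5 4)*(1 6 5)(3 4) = (0 2 6 5 4 1 3)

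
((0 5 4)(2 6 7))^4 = (0 5 4)(2 6 7)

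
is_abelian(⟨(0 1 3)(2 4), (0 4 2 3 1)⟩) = no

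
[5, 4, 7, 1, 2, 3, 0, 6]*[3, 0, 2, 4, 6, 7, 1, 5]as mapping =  [0→7, 1→6, 2→5, 3→0, 4→2, 5→4, 6→3, 7→1]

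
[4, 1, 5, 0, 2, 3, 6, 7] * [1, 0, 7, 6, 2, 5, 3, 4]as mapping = [0→2, 1→0, 2→5, 3→1, 4→7, 5→6, 6→3, 7→4]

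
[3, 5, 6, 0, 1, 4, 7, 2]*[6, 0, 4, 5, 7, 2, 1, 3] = [5, 2, 1, 6, 0, 7, 3, 4]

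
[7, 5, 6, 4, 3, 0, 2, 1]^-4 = [0, 1, 2, 3, 4, 5, 6, 7]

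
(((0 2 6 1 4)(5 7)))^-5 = (5 7)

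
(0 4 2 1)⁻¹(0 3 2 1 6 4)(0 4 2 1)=(0 6 2 4 3 1)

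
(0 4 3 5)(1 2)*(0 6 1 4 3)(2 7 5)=(0 3 2 4)(1 7 5 6)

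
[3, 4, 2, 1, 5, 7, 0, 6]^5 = [7, 0, 2, 6, 3, 1, 5, 4]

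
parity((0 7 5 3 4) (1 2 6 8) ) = odd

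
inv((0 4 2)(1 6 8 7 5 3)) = (0 2 4)(1 3 5 7 8 6)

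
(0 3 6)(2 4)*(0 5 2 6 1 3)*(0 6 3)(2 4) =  (0 6 5 4 3 1)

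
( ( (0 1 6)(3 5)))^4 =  (0 1 6)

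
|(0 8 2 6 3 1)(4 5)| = 6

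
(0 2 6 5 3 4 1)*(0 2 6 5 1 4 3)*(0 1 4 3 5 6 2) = (0 2 6 4 3 5 1)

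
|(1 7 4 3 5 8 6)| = 7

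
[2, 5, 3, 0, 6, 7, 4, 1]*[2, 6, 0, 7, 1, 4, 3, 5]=[0, 4, 7, 2, 3, 5, 1, 6]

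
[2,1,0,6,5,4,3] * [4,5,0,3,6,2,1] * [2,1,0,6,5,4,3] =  [2,4,5,1,0,3,6]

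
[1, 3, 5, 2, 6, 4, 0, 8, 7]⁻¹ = [6, 0, 3, 1, 5, 2, 4, 8, 7]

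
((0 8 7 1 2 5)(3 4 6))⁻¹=(0 5 2 1 7 8)(3 6 4)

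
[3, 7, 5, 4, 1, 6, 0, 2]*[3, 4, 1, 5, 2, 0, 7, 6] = [5, 6, 0, 2, 4, 7, 3, 1]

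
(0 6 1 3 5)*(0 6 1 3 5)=(0 1 5 6 3)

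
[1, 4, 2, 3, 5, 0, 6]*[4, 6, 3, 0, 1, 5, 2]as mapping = [0→6, 1→1, 2→3, 3→0, 4→5, 5→4, 6→2]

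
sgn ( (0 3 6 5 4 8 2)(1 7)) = -1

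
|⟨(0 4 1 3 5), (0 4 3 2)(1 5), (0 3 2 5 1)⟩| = 360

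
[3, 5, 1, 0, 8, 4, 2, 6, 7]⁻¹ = [3, 2, 6, 0, 5, 1, 7, 8, 4]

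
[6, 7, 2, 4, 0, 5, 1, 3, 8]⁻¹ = [4, 6, 2, 7, 3, 5, 0, 1, 8]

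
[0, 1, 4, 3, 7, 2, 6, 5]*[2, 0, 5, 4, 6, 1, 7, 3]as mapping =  [0→2, 1→0, 2→6, 3→4, 4→3, 5→5, 6→7, 7→1]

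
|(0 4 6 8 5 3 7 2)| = 8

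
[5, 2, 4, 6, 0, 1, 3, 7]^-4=[5, 2, 4, 3, 0, 1, 6, 7]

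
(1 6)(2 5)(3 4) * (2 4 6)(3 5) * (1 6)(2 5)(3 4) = (1 5 3)(2 4)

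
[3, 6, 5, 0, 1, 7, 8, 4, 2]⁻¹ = [3, 4, 8, 0, 7, 2, 1, 5, 6]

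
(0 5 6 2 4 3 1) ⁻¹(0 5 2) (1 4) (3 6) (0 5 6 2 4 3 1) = (0 3) (1 2) (4 5 6) 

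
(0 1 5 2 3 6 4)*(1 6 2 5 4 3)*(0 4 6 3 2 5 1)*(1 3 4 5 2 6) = (0 4 5 3 2)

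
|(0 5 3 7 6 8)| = 6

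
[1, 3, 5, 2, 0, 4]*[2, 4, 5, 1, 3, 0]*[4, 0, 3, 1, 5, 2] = [5, 0, 4, 2, 3, 1]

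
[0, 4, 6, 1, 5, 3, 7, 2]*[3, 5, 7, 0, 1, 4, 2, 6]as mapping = [0→3, 1→1, 2→2, 3→5, 4→4, 5→0, 6→6, 7→7]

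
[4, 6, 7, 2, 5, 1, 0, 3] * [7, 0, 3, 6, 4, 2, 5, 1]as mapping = [0→4, 1→5, 2→1, 3→3, 4→2, 5→0, 6→7, 7→6]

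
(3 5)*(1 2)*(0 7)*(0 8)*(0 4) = (0 7 8 4)(1 2)(3 5)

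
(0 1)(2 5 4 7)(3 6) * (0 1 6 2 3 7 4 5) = (0 6 7 3 2)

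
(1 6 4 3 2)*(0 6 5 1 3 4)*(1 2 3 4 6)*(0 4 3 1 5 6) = (0 5 2 3 1 6 4)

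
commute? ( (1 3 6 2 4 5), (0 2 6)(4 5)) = no: (1 3 6 2 4 5) * (0 2 6)(4 5) = (0 2 5 1 3), (0 2 6)(4 5) * (1 3 6 2 4 5) = (0 4 1 3 6)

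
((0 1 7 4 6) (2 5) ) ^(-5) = (2 5) 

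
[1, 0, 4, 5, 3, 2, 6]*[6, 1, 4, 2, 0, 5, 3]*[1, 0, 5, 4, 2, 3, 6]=[0, 6, 1, 3, 5, 2, 4]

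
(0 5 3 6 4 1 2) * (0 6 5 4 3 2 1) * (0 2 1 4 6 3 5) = (0 6 5 1 4 2 3)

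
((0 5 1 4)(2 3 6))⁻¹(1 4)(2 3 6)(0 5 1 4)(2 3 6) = (0 4)(2 3 6)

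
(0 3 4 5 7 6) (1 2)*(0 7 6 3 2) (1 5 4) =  (0 2 5 6 7 3 1) 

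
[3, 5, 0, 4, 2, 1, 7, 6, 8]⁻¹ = [2, 5, 4, 0, 3, 1, 7, 6, 8]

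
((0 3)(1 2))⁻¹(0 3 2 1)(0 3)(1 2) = (0 1 2 3)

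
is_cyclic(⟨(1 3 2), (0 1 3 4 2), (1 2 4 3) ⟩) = no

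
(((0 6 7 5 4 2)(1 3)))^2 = (0 7 4)(2 6 5)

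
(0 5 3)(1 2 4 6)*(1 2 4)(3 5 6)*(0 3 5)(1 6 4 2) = (0 4 5)(1 2 6)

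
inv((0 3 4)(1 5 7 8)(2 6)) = (0 4 3)(1 8 7 5)(2 6)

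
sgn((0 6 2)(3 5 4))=1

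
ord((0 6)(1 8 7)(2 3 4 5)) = 12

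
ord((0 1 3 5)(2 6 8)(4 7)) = 12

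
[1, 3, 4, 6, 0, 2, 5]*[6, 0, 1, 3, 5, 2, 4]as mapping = [0→0, 1→3, 2→5, 3→4, 4→6, 5→1, 6→2]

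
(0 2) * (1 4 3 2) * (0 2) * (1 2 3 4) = (0 2 3)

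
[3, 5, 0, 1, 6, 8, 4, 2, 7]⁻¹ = [2, 3, 7, 0, 6, 1, 4, 8, 5]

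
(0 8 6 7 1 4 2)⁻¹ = (0 2 4 1 7 6 8)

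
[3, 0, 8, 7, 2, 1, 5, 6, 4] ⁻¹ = [1, 5, 4, 0, 8, 6, 7, 3, 2] 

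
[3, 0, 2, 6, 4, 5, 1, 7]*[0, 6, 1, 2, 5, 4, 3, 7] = [2, 0, 1, 3, 5, 4, 6, 7]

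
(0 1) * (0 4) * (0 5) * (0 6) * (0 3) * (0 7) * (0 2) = (0 1 4 5 6 3 7 2)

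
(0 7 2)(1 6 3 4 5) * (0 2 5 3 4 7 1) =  (0 1 6 4 3 7 5)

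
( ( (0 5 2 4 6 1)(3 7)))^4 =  (0 6 2)(1 4 5)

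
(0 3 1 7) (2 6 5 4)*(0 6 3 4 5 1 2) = (0 4) (1 7 6) (2 3) 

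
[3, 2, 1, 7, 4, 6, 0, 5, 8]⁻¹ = [6, 2, 1, 0, 4, 7, 5, 3, 8]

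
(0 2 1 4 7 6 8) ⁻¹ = (0 8 6 7 4 1 2) 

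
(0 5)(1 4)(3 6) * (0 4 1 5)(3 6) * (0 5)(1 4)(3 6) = (0 5 1 4)(3 6)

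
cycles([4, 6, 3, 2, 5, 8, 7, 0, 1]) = (0 4 5 8 1 6 7) (2 3) 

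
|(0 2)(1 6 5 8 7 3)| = 6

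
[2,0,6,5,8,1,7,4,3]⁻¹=[1,5,0,8,7,3,2,6,4]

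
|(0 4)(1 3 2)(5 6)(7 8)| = 6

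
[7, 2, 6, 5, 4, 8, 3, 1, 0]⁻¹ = [8, 7, 1, 6, 4, 3, 2, 0, 5]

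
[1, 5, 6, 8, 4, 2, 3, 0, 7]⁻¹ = [7, 0, 5, 6, 4, 1, 2, 8, 3]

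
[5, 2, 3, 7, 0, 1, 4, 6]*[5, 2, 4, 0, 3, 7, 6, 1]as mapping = [0→7, 1→4, 2→0, 3→1, 4→5, 5→2, 6→3, 7→6]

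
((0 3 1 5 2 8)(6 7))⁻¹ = (0 8 2 5 1 3)(6 7)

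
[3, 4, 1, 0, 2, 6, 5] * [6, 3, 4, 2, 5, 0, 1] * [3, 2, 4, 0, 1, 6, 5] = [4, 6, 0, 5, 1, 2, 3]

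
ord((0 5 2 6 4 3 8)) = 7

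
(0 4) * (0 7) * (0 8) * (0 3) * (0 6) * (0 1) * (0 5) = (0 4 7 8 3 6 1 5) 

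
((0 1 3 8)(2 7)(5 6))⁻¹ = (0 8 3 1)(2 7)(5 6)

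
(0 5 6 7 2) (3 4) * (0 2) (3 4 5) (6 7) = (0 3 5 7) 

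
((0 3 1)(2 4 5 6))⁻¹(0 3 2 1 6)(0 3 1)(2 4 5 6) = (0 2 3 1 4)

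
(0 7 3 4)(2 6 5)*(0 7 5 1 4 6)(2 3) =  (0 5 3 6 1 4 7 2)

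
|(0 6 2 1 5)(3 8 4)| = 15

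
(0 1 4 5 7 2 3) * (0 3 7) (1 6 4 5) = (0 6 4 1 5) (2 7) 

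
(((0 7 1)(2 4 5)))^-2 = (0 7 1)(2 4 5)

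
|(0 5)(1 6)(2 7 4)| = 6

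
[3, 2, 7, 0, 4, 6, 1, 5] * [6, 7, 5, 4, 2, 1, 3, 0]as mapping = [0→4, 1→5, 2→0, 3→6, 4→2, 5→3, 6→7, 7→1]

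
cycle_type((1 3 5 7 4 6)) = 6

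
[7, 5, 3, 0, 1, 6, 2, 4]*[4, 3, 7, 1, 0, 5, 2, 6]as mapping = [0→6, 1→5, 2→1, 3→4, 4→3, 5→2, 6→7, 7→0]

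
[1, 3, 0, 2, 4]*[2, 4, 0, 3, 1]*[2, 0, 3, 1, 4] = [4, 1, 3, 2, 0]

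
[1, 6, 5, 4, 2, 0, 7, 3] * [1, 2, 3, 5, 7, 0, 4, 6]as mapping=[0→2, 1→4, 2→0, 3→7, 4→3, 5→1, 6→6, 7→5]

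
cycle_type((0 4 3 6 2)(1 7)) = 2.5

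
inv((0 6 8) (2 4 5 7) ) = (0 8 6) (2 7 5 4) 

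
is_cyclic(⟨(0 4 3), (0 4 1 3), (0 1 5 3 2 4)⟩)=no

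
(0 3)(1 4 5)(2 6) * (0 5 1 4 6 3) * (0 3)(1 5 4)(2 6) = (0 3 4 5 1 2)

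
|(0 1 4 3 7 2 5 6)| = 8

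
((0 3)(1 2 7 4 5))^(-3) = (0 3)(1 7 5 2 4)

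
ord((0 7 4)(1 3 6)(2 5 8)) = 3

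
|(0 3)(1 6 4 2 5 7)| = 6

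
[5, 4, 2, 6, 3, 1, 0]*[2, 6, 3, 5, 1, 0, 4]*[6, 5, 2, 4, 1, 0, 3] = [6, 5, 4, 1, 0, 3, 2]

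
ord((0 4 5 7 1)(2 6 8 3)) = 20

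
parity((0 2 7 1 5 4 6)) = even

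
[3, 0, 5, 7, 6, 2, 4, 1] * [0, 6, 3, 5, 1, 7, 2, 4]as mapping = [0→5, 1→0, 2→7, 3→4, 4→2, 5→3, 6→1, 7→6]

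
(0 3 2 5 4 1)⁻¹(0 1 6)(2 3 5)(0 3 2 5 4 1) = (0 6 3)(2 4 5)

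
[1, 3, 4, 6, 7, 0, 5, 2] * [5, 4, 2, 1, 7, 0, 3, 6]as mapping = [0→4, 1→1, 2→7, 3→3, 4→6, 5→5, 6→0, 7→2]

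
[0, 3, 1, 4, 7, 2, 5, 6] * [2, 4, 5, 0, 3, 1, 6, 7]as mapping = [0→2, 1→0, 2→4, 3→3, 4→7, 5→5, 6→1, 7→6]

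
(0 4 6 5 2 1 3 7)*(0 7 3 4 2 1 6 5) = (0 2 6)(1 4 5)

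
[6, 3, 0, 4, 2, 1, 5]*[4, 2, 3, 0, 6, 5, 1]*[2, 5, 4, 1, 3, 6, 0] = [5, 2, 3, 0, 1, 4, 6]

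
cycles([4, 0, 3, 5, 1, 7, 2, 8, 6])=(0 4 1)(2 3 5 7 8 6)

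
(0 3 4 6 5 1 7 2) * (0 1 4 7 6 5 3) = (1 6 3 7 2) (4 5) 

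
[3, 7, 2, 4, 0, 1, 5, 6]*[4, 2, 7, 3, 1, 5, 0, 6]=[3, 6, 7, 1, 4, 2, 5, 0]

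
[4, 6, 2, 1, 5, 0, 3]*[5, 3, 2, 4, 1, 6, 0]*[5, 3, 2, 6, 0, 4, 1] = [3, 5, 2, 6, 1, 4, 0]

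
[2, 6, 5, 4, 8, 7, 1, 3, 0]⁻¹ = [8, 6, 0, 7, 3, 2, 1, 5, 4]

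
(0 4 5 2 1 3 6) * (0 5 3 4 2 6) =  (0 2 1 4 3)(5 6)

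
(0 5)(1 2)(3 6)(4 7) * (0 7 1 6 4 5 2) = (0 2 6 3 4 1)(5 7)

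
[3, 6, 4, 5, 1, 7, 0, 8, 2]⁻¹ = [6, 4, 8, 0, 2, 3, 1, 5, 7]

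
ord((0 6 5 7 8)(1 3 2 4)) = 20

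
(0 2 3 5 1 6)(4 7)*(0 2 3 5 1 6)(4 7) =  (0 3 1)(2 5 6)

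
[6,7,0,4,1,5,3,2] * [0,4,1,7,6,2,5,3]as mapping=[0→5,1→3,2→0,3→6,4→4,5→2,6→7,7→1]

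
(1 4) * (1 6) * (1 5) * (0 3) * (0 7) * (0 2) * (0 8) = (0 3 7 2 8)(1 4 6 5)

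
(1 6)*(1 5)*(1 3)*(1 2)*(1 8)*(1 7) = (1 6 5 3 2 8 7)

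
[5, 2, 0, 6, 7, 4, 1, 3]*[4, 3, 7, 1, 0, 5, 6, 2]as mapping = [0→5, 1→7, 2→4, 3→6, 4→2, 5→0, 6→3, 7→1]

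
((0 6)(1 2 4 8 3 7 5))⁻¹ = (0 6)(1 5 7 3 8 4 2)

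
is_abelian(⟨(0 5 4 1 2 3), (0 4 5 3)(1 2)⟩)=no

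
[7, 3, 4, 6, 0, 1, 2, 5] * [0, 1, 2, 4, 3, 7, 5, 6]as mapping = [0→6, 1→4, 2→3, 3→5, 4→0, 5→1, 6→2, 7→7]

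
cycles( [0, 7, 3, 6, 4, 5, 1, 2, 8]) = (1 7 2 3 6)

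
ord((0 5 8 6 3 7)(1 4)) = 6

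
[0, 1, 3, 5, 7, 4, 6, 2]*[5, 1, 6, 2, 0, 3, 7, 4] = [5, 1, 2, 3, 4, 0, 7, 6]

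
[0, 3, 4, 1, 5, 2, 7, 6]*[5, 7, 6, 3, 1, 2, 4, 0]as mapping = [0→5, 1→3, 2→1, 3→7, 4→2, 5→6, 6→0, 7→4]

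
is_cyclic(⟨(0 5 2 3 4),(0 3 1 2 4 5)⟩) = no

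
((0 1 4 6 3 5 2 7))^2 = (0 4 3 2)(1 6 5 7)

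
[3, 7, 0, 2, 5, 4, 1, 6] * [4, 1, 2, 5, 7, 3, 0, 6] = [5, 6, 4, 2, 3, 7, 1, 0]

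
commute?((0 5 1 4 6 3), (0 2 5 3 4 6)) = no:(0 5 1 4 6 3) * (0 2 5 3 4 6) = (0 3 2 5 1 6 4), (0 2 5 3 4 6) * (0 5 1 4 6 3) = (0 2 1 4 3 6 5)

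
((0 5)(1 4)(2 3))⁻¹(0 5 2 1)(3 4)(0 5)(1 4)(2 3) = (0 3 4 5)(1 2)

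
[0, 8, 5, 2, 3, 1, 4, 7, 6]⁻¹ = [0, 5, 3, 4, 6, 2, 8, 7, 1]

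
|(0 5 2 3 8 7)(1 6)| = 6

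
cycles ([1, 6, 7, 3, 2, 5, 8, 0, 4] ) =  (0 1 6 8 4 2 7)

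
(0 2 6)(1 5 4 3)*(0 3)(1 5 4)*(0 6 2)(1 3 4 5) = (1 5 3)(4 6)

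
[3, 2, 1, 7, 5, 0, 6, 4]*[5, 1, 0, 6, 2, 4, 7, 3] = [6, 0, 1, 3, 4, 5, 7, 2]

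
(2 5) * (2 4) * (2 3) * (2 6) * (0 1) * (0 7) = (0 1 7) (2 5 4 3 6) 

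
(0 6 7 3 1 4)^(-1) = (0 4 1 3 7 6)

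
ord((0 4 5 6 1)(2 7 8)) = 15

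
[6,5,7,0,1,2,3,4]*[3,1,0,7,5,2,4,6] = [4,2,6,3,1,0,7,5]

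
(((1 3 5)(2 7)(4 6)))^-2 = (1 3 5)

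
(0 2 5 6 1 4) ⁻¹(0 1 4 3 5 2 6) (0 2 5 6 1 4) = (0 3 6 5 1 2 4) 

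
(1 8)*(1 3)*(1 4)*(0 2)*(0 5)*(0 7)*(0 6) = (0 2 5 7 6)(1 8 3 4)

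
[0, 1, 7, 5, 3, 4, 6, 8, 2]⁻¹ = [0, 1, 8, 4, 5, 3, 6, 2, 7]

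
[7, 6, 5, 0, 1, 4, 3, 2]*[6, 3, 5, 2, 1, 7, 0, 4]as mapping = [0→4, 1→0, 2→7, 3→6, 4→3, 5→1, 6→2, 7→5]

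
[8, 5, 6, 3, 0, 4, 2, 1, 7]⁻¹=[4, 7, 6, 3, 5, 1, 2, 8, 0]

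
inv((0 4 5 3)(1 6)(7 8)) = (0 3 5 4)(1 6)(7 8)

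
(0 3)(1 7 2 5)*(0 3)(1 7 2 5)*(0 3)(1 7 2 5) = (0 3)(1 5 2 7)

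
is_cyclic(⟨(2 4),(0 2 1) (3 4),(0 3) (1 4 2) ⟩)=no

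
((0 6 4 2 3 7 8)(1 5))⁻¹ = (0 8 7 3 2 4 6)(1 5)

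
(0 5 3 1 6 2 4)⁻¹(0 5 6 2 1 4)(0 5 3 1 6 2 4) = (0 5 3 2 4 6)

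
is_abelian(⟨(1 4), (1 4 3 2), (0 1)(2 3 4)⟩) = no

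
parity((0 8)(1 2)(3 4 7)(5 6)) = odd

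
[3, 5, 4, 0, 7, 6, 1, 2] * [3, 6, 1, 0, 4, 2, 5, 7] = [0, 2, 4, 3, 7, 5, 6, 1]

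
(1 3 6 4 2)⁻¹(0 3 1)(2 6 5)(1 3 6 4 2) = (0 6 3)(1 4 5)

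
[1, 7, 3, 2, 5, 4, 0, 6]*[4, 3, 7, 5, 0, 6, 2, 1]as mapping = [0→3, 1→1, 2→5, 3→7, 4→6, 5→0, 6→4, 7→2]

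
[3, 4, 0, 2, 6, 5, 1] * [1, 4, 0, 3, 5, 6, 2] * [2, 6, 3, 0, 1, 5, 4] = [0, 5, 6, 2, 3, 4, 1]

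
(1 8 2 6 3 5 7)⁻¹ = (1 7 5 3 6 2 8)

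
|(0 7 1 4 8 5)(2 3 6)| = 6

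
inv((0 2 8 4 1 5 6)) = (0 6 5 1 4 8 2)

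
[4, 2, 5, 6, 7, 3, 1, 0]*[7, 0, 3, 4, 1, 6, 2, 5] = [1, 3, 6, 2, 5, 4, 0, 7]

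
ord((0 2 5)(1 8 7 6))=12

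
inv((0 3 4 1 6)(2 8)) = (0 6 1 4 3)(2 8)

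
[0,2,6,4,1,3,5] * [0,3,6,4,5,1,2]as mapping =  [0→0,1→6,2→2,3→5,4→3,5→4,6→1]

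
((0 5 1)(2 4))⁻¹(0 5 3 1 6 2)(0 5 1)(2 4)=(0 6 4 5 1 3)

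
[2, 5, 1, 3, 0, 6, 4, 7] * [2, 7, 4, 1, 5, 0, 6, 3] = [4, 0, 7, 1, 2, 6, 5, 3]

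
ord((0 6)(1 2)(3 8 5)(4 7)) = 6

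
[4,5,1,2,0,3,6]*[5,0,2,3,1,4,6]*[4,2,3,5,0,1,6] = [2,0,4,3,1,5,6]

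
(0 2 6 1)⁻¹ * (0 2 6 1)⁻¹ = (0 6)(1 2)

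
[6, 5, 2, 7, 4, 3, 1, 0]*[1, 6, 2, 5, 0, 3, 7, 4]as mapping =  [0→7, 1→3, 2→2, 3→4, 4→0, 5→5, 6→6, 7→1]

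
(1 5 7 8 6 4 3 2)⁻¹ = (1 2 3 4 6 8 7 5)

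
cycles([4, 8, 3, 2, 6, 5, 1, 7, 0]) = (0 4 6 1 8)(2 3)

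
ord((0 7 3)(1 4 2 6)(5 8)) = 12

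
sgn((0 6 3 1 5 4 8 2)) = -1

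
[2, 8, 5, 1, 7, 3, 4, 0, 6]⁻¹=[7, 3, 0, 5, 6, 2, 8, 4, 1]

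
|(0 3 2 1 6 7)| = 6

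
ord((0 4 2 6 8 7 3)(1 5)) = 14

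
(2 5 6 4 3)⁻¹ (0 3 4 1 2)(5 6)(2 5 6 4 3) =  (0 2 3 1 5)(4 6)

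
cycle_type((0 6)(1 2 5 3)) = 2.4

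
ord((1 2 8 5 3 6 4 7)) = 8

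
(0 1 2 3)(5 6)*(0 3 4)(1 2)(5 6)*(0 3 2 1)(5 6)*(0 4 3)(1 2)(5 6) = (0 2 3 1 4)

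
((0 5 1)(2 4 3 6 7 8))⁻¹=(0 1 5)(2 8 7 6 3 4)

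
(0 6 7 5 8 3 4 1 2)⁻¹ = (0 2 1 4 3 8 5 7 6)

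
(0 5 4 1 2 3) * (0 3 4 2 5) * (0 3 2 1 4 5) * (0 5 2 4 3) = (1 5)(3 4)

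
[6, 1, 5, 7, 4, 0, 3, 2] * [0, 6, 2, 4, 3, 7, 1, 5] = [1, 6, 7, 5, 3, 0, 4, 2]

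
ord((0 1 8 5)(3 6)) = 4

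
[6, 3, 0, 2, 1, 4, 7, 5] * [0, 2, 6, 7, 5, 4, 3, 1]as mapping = [0→3, 1→7, 2→0, 3→6, 4→2, 5→5, 6→1, 7→4]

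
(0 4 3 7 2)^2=(0 3 2 4 7)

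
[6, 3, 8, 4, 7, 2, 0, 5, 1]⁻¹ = [6, 8, 5, 1, 3, 7, 0, 4, 2]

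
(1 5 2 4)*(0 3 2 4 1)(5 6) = (0 3 2 1 6 5 4)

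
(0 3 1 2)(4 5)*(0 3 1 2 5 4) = (0 1 5)(2 3)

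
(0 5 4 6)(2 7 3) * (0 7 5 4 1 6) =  (0 4)(1 6 7 3 2 5)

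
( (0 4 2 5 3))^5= ()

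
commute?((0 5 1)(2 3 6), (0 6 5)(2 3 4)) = no:(0 5 1)(2 3 6)*(0 6 5)(2 3 4) = (1 6 3 5)(2 4), (0 6 5)(2 3 4)*(0 5 1)(2 3 6) = (0 2 6 1)(3 4)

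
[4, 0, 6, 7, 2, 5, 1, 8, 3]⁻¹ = [1, 6, 4, 8, 0, 5, 2, 3, 7]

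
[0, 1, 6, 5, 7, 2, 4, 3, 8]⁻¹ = [0, 1, 5, 7, 6, 3, 2, 4, 8]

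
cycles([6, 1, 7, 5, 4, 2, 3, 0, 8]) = (0 6 3 5 2 7)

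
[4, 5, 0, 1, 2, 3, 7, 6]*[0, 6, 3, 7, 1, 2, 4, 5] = [1, 2, 0, 6, 3, 7, 5, 4]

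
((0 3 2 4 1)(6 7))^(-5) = (6 7)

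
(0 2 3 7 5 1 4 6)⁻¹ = (0 6 4 1 5 7 3 2)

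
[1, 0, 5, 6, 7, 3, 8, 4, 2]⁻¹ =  [1, 0, 8, 5, 7, 2, 3, 4, 6]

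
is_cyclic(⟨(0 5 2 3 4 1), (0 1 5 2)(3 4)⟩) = no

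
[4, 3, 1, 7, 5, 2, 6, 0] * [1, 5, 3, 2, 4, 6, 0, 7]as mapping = [0→4, 1→2, 2→5, 3→7, 4→6, 5→3, 6→0, 7→1]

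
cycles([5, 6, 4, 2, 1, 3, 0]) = (0 5 3 2 4 1 6)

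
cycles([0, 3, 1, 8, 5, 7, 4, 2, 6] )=(1 3 8 6 4 5 7 2) 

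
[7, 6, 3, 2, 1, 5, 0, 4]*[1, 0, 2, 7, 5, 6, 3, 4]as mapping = [0→4, 1→3, 2→7, 3→2, 4→0, 5→6, 6→1, 7→5]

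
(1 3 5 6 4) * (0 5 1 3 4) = (0 5 6)(1 4 3)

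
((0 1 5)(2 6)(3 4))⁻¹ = (0 5 1)(2 6)(3 4)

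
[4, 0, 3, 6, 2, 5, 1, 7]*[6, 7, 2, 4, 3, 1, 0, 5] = [3, 6, 4, 0, 2, 1, 7, 5]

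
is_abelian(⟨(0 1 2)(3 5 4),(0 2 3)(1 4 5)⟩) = no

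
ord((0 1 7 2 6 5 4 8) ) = 8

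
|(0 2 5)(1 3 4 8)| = 12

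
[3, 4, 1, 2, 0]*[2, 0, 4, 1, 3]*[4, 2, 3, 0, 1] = [2, 0, 4, 1, 3]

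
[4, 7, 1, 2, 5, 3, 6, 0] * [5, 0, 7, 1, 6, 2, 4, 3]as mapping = [0→6, 1→3, 2→0, 3→7, 4→2, 5→1, 6→4, 7→5]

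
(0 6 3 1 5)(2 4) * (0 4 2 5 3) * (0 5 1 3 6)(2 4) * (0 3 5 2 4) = (0 3 5 4 1 6 2)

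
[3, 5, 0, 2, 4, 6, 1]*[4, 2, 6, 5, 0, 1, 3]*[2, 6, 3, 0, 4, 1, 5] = [1, 6, 4, 5, 2, 0, 3]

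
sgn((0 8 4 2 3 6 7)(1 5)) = -1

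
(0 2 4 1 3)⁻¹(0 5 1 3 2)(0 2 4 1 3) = (0 4 2 5 3)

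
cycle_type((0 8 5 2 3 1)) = 6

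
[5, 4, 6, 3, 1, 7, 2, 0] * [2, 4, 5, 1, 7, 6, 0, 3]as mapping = [0→6, 1→7, 2→0, 3→1, 4→4, 5→3, 6→5, 7→2]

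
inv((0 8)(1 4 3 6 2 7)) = (0 8)(1 7 2 6 3 4)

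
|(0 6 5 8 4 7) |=6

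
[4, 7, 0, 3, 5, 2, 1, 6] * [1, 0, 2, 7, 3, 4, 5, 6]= [3, 6, 1, 7, 4, 2, 0, 5]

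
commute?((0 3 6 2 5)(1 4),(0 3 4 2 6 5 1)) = no:(0 3 6 2 5)(1 4)*(0 3 4 2 6 5 1) = (0 4)(1 2)(3 5),(0 3 4 2 6 5 1)*(0 3 6 2 5)(1 4) = (0 6)(1 3)(4 5)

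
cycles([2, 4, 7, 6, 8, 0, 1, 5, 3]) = (0 2 7 5)(1 4 8 3 6)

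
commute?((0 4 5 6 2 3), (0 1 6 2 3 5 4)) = no:(0 4 5 6 2 3) * (0 1 6 2 3 5 4) = (1 6 3)(2 5), (0 1 6 2 3 5 4) * (0 4 5 6 2 3) = (0 1 2)(3 6)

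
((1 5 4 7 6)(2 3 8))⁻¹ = (1 6 7 4 5)(2 8 3)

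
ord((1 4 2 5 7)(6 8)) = 10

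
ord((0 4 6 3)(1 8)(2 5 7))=12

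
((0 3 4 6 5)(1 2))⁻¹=(0 5 6 4 3)(1 2)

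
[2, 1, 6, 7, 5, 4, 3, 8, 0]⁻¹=[8, 1, 0, 6, 5, 4, 2, 3, 7]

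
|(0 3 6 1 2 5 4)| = 7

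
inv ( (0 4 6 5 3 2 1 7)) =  (0 7 1 2 3 5 6 4)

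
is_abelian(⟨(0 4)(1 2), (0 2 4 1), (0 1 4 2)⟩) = yes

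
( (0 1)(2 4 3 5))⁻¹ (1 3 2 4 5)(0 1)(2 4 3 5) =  (0 5 4 3 2)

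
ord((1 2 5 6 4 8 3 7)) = 8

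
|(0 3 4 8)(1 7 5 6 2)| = 20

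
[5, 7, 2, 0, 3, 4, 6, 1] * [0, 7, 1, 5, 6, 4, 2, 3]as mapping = [0→4, 1→3, 2→1, 3→0, 4→5, 5→6, 6→2, 7→7]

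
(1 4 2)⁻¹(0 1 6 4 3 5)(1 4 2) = (0 4 6 2 3 5)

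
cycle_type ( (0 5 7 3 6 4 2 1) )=8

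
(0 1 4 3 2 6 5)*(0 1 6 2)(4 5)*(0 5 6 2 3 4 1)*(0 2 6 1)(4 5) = (0 6)(2 3 4 5)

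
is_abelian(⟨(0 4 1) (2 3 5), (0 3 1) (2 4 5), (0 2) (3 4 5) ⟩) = no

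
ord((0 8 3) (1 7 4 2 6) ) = 15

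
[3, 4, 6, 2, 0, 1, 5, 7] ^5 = [1, 6, 0, 4, 5, 2, 3, 7] 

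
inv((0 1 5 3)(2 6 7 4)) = (0 3 5 1)(2 4 7 6)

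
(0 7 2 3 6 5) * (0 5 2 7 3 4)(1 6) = (0 3 1 6 2 4)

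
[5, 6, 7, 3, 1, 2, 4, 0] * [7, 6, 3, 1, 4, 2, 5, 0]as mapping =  [0→2, 1→5, 2→0, 3→1, 4→6, 5→3, 6→4, 7→7]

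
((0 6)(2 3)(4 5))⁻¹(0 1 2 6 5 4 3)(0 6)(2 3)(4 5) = (0 4 5 2 6 1 3)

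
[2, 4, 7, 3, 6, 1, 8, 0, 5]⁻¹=[7, 5, 0, 3, 1, 8, 4, 2, 6]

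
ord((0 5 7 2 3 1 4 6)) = 8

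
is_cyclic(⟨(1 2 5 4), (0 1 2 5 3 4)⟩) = no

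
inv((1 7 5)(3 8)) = (1 5 7)(3 8)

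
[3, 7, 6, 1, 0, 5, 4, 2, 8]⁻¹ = [4, 3, 7, 0, 6, 5, 2, 1, 8]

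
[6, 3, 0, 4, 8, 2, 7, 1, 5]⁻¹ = [2, 7, 5, 1, 3, 8, 0, 6, 4]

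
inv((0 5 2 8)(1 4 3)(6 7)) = (0 8 2 5)(1 3 4)(6 7)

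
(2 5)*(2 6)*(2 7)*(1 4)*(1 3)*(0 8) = (0 8)(1 4 3)(2 5 6 7)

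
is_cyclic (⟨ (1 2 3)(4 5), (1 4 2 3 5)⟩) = no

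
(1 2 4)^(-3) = ()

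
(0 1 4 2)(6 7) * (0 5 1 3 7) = (0 3 7 6)(1 4 2 5)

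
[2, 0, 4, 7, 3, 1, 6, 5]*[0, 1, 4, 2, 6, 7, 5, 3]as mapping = [0→4, 1→0, 2→6, 3→3, 4→2, 5→1, 6→5, 7→7]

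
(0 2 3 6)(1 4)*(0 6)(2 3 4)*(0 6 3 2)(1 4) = (0 2 1)(3 6)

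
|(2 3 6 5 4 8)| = 6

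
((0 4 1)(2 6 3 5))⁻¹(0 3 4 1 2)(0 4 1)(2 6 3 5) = (0 6 4 5 1)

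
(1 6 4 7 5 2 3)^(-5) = (1 4 5 3 6 7 2)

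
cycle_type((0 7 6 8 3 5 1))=7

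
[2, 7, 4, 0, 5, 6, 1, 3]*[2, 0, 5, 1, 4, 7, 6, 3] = [5, 3, 4, 2, 7, 6, 0, 1]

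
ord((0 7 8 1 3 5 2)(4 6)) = 14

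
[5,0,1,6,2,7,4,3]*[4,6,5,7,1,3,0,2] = [3,4,6,0,5,2,1,7]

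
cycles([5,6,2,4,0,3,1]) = (0 5 3 4)(1 6)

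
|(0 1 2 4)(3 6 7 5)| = 4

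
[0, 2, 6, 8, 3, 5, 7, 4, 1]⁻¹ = [0, 8, 1, 4, 7, 5, 2, 6, 3]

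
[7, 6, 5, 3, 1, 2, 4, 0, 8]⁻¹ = [7, 4, 5, 3, 6, 2, 1, 0, 8]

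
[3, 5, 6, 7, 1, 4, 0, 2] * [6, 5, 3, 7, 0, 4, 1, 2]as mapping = [0→7, 1→4, 2→1, 3→2, 4→5, 5→0, 6→6, 7→3]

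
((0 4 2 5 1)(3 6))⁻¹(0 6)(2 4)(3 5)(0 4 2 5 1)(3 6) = (1 6)(2 5)(3 4)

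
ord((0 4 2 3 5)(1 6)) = 10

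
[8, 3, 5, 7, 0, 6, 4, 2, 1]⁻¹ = [4, 8, 7, 1, 6, 2, 5, 3, 0]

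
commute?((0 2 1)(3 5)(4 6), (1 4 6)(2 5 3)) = no:(0 2 1)(3 5)(4 6) * (1 4 6)(2 5 3) = (0 5 2 4 1), (1 4 6)(2 5 3) * (0 2 1)(3 5)(4 6) = (0 2 3 1 6)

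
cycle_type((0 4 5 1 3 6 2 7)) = 8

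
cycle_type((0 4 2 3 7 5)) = 6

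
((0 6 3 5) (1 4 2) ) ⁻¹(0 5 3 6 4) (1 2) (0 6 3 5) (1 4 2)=(0 5 3 2 6) (1 4) 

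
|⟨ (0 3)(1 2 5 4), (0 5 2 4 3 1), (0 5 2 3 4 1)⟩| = 720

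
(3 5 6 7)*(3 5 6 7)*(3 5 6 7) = (3 7 6 5)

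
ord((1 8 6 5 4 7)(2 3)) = 6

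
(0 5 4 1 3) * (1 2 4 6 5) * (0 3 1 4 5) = (0 4 2 5 6)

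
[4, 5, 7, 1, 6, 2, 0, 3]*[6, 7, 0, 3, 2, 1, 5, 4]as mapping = [0→2, 1→1, 2→4, 3→7, 4→5, 5→0, 6→6, 7→3]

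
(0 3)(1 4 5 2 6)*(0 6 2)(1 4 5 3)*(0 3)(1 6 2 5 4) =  (0 6 1 4)(2 5 3)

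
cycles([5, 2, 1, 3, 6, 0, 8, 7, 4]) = (0 5)(1 2)(4 6 8)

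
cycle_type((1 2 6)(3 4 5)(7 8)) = 2.3^2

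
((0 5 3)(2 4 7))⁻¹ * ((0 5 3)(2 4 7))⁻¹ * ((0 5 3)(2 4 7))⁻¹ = ()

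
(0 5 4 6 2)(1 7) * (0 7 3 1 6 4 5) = (1 3)(2 7 6)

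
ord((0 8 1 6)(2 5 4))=12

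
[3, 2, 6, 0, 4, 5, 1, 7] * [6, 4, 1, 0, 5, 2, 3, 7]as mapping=[0→0, 1→1, 2→3, 3→6, 4→5, 5→2, 6→4, 7→7]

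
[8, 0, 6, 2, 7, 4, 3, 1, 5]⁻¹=[1, 7, 3, 6, 5, 8, 2, 4, 0]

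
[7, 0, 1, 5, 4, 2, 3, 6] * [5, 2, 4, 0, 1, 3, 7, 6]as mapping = [0→6, 1→5, 2→2, 3→3, 4→1, 5→4, 6→0, 7→7]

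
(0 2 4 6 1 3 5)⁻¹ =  (0 5 3 1 6 4 2)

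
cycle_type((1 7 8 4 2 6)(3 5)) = 2.6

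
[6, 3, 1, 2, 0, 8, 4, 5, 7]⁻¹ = [4, 2, 3, 1, 6, 7, 0, 8, 5]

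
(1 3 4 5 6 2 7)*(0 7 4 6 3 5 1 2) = (0 7 2 4 1 5 3 6)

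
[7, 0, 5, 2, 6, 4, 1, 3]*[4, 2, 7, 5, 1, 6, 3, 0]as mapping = [0→0, 1→4, 2→6, 3→7, 4→3, 5→1, 6→2, 7→5]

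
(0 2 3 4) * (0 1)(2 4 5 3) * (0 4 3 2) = (0 3 5 2)(1 4)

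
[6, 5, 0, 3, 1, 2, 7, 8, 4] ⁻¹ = [2, 4, 5, 3, 8, 1, 0, 6, 7] 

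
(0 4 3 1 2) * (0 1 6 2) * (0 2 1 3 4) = (1 2 3 6)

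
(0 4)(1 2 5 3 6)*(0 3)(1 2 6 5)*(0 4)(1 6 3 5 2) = (1 3 2 6)(4 5)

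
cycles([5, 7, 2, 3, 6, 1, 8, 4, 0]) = (0 5 1 7 4 6 8)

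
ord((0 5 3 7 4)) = 5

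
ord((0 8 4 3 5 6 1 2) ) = 8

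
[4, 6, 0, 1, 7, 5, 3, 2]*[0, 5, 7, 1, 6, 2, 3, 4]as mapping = [0→6, 1→3, 2→0, 3→5, 4→4, 5→2, 6→1, 7→7]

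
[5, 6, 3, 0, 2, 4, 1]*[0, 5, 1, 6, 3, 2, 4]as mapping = [0→2, 1→4, 2→6, 3→0, 4→1, 5→3, 6→5]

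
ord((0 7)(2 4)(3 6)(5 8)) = 2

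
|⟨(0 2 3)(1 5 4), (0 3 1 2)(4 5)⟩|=360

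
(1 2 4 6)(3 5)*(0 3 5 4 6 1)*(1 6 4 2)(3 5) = (0 5 3 2 4 6)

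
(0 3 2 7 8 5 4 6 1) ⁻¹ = (0 1 6 4 5 8 7 2 3) 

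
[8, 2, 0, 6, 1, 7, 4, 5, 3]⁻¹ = [2, 4, 1, 8, 6, 7, 3, 5, 0]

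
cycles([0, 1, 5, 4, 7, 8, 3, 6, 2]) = (2 5 8)(3 4 7 6)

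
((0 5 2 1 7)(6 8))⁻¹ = (0 7 1 2 5)(6 8)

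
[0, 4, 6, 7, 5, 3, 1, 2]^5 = [0, 2, 3, 4, 6, 1, 7, 5]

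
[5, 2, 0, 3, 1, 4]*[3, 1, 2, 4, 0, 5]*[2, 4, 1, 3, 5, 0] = [0, 1, 3, 5, 4, 2]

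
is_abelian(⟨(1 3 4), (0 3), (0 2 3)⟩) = no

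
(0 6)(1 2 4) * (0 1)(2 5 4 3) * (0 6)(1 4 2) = (1 5 2 3)(4 6)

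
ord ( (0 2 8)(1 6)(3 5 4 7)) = 12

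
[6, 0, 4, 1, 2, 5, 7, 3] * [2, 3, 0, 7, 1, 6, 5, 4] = [5, 2, 1, 3, 0, 6, 4, 7]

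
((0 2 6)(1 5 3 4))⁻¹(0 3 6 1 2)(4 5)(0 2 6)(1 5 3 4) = (0 5 6 2 4)(1 3)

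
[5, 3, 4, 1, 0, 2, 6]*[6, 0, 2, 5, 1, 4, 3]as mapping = [0→4, 1→5, 2→1, 3→0, 4→6, 5→2, 6→3]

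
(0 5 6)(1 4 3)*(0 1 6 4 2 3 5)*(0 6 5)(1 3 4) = (0 6 3 5 1 2 4)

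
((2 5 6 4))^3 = (2 4 6 5)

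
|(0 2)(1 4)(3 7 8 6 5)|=10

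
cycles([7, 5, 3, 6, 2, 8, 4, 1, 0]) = (0 7 1 5 8) (2 3 6 4) 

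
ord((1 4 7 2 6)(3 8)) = 10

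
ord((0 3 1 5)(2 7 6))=12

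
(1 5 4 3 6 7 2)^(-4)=(1 3 2 4 7 5 6)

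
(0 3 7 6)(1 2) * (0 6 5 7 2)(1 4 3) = (0 1)(2 4 3)(5 7)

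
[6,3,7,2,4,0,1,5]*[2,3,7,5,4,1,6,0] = [6,5,0,7,4,2,3,1]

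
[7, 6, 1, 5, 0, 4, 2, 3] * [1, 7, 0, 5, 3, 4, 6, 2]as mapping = [0→2, 1→6, 2→7, 3→4, 4→1, 5→3, 6→0, 7→5]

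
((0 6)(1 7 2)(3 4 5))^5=(0 6)(1 2 7)(3 5 4)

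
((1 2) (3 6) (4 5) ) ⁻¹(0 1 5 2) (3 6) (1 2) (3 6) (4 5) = (0 2 4 1) (3 6) 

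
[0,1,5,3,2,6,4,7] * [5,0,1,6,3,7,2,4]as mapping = [0→5,1→0,2→7,3→6,4→1,5→2,6→3,7→4]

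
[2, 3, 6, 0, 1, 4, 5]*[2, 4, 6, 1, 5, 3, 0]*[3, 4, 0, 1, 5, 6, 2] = [2, 4, 3, 0, 5, 6, 1]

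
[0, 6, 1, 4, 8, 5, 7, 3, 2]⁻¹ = [0, 2, 8, 7, 3, 5, 1, 6, 4]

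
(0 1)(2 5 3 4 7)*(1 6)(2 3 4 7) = (0 6 1)(2 5 4)(3 7)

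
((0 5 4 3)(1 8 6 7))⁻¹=(0 3 4 5)(1 7 6 8)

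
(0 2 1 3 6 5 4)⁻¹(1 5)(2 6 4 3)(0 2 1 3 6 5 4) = (0 6 1 5)(3 4)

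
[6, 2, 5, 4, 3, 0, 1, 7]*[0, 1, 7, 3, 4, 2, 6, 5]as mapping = [0→6, 1→7, 2→2, 3→4, 4→3, 5→0, 6→1, 7→5]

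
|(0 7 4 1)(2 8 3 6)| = 4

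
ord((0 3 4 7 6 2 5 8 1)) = 9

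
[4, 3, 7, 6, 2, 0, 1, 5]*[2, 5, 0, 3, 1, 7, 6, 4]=[1, 3, 4, 6, 0, 2, 5, 7]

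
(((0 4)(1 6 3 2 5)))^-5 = (0 4)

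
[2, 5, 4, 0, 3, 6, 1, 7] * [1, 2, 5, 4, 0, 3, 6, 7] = [5, 3, 0, 1, 4, 6, 2, 7]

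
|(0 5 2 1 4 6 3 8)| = 8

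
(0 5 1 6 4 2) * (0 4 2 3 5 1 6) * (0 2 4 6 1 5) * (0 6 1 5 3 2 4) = (0 3 6)(1 4 2)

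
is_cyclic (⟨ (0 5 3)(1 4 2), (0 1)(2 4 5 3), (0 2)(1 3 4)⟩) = no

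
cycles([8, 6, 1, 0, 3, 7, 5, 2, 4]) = (0 8 4 3)(1 6 5 7 2)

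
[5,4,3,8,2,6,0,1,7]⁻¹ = [6,7,4,2,1,0,5,8,3]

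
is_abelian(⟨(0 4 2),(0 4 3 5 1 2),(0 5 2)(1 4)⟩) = no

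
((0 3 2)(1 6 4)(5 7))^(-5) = (0 3 2)(1 6 4)(5 7)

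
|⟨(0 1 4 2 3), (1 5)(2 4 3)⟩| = 720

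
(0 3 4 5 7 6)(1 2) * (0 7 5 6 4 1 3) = (1 2 3)(4 6 7)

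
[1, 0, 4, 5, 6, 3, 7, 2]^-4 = [0, 1, 2, 3, 4, 5, 6, 7]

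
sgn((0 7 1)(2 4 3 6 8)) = 1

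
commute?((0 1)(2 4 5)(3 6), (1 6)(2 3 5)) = no:(0 1)(2 4 5)(3 6)*(1 6)(2 3 5) = (0 6 5 3 1)(2 4), (1 6)(2 3 5)*(0 1)(2 4 5)(3 6) = (0 1 3 2 6)(4 5)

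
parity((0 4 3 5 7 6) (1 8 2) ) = odd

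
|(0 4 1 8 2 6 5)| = 7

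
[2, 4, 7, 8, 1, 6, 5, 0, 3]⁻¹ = [7, 4, 0, 8, 1, 6, 5, 2, 3]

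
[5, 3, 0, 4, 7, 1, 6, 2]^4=[4, 2, 3, 0, 5, 7, 6, 1]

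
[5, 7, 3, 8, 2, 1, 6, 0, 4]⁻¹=[7, 5, 4, 2, 8, 0, 6, 1, 3]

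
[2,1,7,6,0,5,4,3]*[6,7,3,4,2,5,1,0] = [3,7,0,1,6,5,2,4]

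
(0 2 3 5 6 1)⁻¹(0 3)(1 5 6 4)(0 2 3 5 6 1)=(0 6 1 4)(2 5)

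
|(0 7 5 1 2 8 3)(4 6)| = 14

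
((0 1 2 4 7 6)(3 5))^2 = (0 2 7)(1 4 6)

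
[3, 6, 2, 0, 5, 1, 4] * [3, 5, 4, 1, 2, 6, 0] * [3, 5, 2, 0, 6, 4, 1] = [5, 3, 6, 0, 1, 4, 2]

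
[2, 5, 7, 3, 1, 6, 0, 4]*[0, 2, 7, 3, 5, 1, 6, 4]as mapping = [0→7, 1→1, 2→4, 3→3, 4→2, 5→6, 6→0, 7→5]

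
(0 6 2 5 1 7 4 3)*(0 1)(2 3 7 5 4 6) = (0 2 4 7 6 3 1 5)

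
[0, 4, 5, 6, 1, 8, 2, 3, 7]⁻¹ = [0, 4, 6, 7, 1, 2, 3, 8, 5]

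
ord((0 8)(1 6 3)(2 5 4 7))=12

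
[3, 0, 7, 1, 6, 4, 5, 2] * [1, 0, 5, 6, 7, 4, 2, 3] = [6, 1, 3, 0, 2, 7, 4, 5]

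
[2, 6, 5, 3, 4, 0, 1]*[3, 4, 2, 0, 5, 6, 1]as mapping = [0→2, 1→1, 2→6, 3→0, 4→5, 5→3, 6→4]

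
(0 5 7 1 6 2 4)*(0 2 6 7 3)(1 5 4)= (0 4 2 1 7 5 3)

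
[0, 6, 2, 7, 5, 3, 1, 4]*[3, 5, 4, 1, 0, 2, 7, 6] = [3, 7, 4, 6, 2, 1, 5, 0]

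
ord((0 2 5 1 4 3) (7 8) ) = 6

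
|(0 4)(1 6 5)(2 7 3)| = 6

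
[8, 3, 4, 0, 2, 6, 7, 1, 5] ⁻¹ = [3, 7, 4, 1, 2, 8, 5, 6, 0] 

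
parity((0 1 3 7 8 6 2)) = even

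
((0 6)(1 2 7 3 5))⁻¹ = (0 6)(1 5 3 7 2)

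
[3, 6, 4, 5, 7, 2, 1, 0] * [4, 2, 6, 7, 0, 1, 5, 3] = [7, 5, 0, 1, 3, 6, 2, 4]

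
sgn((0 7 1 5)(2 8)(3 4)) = -1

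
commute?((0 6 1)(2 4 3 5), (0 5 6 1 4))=no:(0 6 1)(2 4 3 5)*(0 5 6 1 4)=(0 1 5 2)(3 6 4), (0 5 6 1 4)*(0 6 1)(2 4 3 5)=(0 2 4 6)(1 3 5)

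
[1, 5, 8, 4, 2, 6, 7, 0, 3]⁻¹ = [7, 0, 4, 8, 3, 1, 5, 6, 2]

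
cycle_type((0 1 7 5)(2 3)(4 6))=2^2.4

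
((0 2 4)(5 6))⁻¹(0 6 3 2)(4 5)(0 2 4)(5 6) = (0 6)(2 5 3 4)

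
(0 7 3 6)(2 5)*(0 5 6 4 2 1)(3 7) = (0 3 4 2 6 5 1)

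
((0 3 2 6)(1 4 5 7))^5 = (0 3 2 6)(1 4 5 7)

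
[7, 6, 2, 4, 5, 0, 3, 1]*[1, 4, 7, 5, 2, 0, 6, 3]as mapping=[0→3, 1→6, 2→7, 3→2, 4→0, 5→1, 6→5, 7→4]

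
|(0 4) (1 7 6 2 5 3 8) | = 14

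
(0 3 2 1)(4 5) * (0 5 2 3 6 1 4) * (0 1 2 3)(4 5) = (0 6 2 5 1 4 3)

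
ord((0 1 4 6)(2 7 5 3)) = 4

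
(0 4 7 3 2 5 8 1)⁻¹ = (0 1 8 5 2 3 7 4)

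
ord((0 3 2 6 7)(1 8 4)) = 15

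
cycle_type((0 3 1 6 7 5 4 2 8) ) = 9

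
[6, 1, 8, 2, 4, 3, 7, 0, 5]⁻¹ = [7, 1, 3, 5, 4, 8, 0, 6, 2]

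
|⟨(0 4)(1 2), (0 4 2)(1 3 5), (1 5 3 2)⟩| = 720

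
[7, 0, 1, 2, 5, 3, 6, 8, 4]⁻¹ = [1, 2, 3, 5, 8, 4, 6, 0, 7]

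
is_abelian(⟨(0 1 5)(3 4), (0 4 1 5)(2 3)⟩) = no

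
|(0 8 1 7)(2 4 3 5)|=4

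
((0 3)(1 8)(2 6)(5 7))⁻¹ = (0 3)(1 8)(2 6)(5 7)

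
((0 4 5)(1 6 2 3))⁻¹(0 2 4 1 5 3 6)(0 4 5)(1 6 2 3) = (0 1 2 4 3 5 6)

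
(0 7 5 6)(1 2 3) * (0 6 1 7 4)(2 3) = (0 4)(1 3 7 5)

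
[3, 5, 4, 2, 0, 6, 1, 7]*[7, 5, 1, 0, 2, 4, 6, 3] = [0, 4, 2, 1, 7, 6, 5, 3]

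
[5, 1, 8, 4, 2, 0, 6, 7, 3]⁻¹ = [5, 1, 4, 8, 3, 0, 6, 7, 2]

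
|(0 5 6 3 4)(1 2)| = 10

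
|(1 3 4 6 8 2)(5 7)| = 6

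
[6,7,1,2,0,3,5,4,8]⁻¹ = [4,2,3,5,7,6,0,1,8]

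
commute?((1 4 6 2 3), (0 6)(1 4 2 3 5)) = no:(1 4 6 2 3)*(0 6)(1 4 2 3 5) = (0 6 3 4)(1 2 5), (0 6)(1 4 2 3 5)*(1 4 6 2 3) = (0 2 1 6)(3 5 4)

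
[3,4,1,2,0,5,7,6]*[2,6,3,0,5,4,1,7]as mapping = [0→0,1→5,2→6,3→3,4→2,5→4,6→7,7→1]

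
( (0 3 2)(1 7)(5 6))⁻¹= (0 2 3)(1 7)(5 6)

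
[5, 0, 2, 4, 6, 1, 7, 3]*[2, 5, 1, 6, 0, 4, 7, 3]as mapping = [0→4, 1→2, 2→1, 3→0, 4→7, 5→5, 6→3, 7→6]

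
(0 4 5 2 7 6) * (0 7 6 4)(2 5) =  (2 6 7 4)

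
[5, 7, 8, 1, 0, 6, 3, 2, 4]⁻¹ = [4, 3, 7, 6, 8, 0, 5, 1, 2]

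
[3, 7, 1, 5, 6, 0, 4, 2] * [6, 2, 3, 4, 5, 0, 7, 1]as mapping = [0→4, 1→1, 2→2, 3→0, 4→7, 5→6, 6→5, 7→3]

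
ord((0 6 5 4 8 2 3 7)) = 8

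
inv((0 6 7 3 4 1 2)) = (0 2 1 4 3 7 6)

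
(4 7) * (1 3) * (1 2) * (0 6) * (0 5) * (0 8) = (0 6 5 8)(1 3 2)(4 7)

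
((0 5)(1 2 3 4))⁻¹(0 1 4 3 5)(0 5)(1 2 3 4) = (0 5 2 1 4)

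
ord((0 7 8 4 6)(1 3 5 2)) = 20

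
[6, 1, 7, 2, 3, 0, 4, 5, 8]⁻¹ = [5, 1, 3, 4, 6, 7, 0, 2, 8]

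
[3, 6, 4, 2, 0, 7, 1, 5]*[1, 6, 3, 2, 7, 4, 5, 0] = [2, 5, 7, 3, 1, 0, 6, 4]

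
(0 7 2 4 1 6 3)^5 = (0 6 4 7 3 1 2)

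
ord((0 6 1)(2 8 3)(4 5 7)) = 3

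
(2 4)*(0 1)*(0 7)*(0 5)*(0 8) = (0 1 7 5 8)(2 4)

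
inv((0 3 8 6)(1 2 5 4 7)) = (0 6 8 3)(1 7 4 5 2)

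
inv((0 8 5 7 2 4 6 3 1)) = (0 1 3 6 4 2 7 5 8)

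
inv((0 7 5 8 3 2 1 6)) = (0 6 1 2 3 8 5 7)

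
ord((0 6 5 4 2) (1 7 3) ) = 15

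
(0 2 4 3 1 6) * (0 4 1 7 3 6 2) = (1 2)(3 7)(4 6)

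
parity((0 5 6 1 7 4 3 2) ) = odd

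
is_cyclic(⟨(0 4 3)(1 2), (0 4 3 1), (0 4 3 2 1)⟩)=no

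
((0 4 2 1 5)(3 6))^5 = (3 6)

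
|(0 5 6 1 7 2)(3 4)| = 6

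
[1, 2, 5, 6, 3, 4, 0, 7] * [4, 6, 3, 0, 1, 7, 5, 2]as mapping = [0→6, 1→3, 2→7, 3→5, 4→0, 5→1, 6→4, 7→2]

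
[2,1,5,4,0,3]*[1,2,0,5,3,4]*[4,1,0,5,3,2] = [4,0,3,5,1,2]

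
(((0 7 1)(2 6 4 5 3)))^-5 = (0 7 1)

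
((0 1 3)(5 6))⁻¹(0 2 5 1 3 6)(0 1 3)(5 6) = (0 5 1 2 6 3)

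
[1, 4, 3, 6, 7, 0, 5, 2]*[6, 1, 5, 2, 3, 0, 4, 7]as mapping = [0→1, 1→3, 2→2, 3→4, 4→7, 5→6, 6→0, 7→5]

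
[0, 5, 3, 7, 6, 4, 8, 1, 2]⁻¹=[0, 7, 8, 2, 5, 1, 4, 3, 6]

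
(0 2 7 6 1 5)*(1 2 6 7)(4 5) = (0 6 2 1 4 5)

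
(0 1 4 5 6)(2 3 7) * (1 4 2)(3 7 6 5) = (0 4 3 6)(1 2 7)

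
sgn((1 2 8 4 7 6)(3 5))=1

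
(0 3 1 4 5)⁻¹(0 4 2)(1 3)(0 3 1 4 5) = (1 4)(2 3 5)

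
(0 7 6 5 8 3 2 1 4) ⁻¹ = (0 4 1 2 3 8 5 6 7) 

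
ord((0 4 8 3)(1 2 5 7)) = 4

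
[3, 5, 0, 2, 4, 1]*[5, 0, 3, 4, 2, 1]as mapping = [0→4, 1→1, 2→5, 3→3, 4→2, 5→0]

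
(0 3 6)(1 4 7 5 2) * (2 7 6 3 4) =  (0 4 6)(1 2)(5 7)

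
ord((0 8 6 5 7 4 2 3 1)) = 9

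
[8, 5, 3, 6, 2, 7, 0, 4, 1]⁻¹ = [6, 8, 4, 2, 7, 1, 3, 5, 0]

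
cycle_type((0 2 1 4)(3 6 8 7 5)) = 4.5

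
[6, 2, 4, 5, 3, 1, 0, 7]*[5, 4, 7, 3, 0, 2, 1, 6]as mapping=[0→1, 1→7, 2→0, 3→2, 4→3, 5→4, 6→5, 7→6]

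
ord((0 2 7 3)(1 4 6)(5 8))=12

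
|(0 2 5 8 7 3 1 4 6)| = 9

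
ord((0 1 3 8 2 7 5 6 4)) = 9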